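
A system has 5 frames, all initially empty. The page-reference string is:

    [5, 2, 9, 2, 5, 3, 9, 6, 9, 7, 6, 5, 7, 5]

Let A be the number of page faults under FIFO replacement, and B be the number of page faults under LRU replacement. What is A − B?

1

Under FIFO: F F F . . F . F . F . F . . → 7 faults.
Under LRU: F F F . . F . F . F . . . . → 6 faults.
A − B = 7 − 6 = 1.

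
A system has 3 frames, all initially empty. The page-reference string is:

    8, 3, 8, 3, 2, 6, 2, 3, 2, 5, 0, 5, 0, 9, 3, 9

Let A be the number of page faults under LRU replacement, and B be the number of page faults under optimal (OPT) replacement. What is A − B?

Under LRU: F F . . F F . . . F F . . F F . → 8 faults.
Under OPT: F F . . F F . . . F F . . F . . → 7 faults.
A − B = 8 − 7 = 1.

1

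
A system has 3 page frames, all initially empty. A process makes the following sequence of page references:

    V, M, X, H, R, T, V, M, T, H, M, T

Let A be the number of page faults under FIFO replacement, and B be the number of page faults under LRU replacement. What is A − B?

1

Under FIFO: F F F F F F F F . F . F → 10 faults.
Under LRU: F F F F F F F F . F . . → 9 faults.
A − B = 10 − 9 = 1.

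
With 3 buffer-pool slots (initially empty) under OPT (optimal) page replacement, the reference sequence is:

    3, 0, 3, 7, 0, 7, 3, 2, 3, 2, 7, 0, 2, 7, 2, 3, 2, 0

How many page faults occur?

6

3 -> fault, frames [3]
0 -> fault, frames [3, 0]
3 -> hit
7 -> fault, frames [3, 0, 7]
0 -> hit
7 -> hit
3 -> hit
2 -> fault, evict 0, frames [3, 7, 2]
3 -> hit
2 -> hit
7 -> hit
0 -> fault, evict 3, frames [7, 2, 0]
2 -> hit
7 -> hit
2 -> hit
3 -> fault, evict 7, frames [2, 0, 3]
2 -> hit
0 -> hit
Page faults: 6.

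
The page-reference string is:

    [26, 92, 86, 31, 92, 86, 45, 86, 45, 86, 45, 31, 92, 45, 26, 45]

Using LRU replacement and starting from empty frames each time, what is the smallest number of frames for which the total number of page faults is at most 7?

f=1: 16 faults
f=2: 11 faults
f=3: 8 faults
f=4: 6 faults
f=5: 5 faults
Smallest f with faults ≤ 7 is 4.

4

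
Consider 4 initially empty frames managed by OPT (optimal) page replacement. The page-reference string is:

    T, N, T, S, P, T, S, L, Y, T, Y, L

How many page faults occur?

T -> miss, frames {T}
N -> miss, frames {T,N}
T -> hit
S -> miss, frames {T,N,S}
P -> miss, frames {T,N,S,P}
T -> hit
S -> hit
L -> miss, evict P, frames {T,N,S,L}
Y -> miss, evict S, frames {T,N,L,Y}
T -> hit
Y -> hit
L -> hit
Page faults: 6.

6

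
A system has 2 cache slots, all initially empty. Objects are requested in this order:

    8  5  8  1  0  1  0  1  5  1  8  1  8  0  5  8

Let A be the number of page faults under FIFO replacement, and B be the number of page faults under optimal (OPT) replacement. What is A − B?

Under FIFO: F F . F F . . . F F F . . F F F → 10 faults.
Under OPT: F F . F F . . . F . F . . F F . → 8 faults.
A − B = 10 − 8 = 2.

2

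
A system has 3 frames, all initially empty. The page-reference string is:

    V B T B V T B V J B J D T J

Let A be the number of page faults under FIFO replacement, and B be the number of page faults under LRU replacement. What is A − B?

Under FIFO: F F F . . . . . F . . F . . → 5 faults.
Under LRU: F F F . . . . . F . . F F . → 6 faults.
A − B = 5 − 6 = -1.

-1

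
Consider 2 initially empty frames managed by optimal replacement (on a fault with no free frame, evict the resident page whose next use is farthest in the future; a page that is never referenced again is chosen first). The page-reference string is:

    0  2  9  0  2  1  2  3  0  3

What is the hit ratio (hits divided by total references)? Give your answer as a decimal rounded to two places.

0 → fault, frames [0]
2 → fault, frames [0, 2]
9 → fault, evict 2, frames [0, 9]
0 → hit
2 → fault, evict 9, frames [0, 2]
1 → fault, evict 0, frames [2, 1]
2 → hit
3 → fault, evict 1, frames [2, 3]
0 → fault, evict 2, frames [3, 0]
3 → hit
Hits: 3 of 10 references → 3/10 = 0.3000.

0.30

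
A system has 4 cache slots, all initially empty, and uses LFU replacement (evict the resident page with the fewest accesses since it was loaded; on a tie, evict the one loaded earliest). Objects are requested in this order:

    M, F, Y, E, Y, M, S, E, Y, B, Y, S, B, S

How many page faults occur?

9

M → miss, frames (M)
F → miss, frames (M F)
Y → miss, frames (M F Y)
E → miss, frames (M F Y E)
Y → hit
M → hit
S → miss, evict F, frames (M Y E S)
E → hit
Y → hit
B → miss, evict S, frames (M Y E B)
Y → hit
S → miss, evict B, frames (M Y E S)
B → miss, evict S, frames (M Y E B)
S → miss, evict B, frames (M Y E S)
Page faults: 9.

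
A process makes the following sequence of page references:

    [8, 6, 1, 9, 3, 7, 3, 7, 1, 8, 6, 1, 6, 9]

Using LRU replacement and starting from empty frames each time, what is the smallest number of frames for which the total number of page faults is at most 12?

f=1: 14 faults
f=2: 11 faults
f=3: 10 faults
f=4: 9 faults
f=5: 9 faults
f=6: 6 faults
Smallest f with faults ≤ 12 is 2.

2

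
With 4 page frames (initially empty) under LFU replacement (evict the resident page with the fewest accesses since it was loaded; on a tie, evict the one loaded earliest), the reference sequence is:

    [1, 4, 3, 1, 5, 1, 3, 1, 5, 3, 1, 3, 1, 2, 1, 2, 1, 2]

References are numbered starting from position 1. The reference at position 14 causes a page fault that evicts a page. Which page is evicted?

pos 1: 1: miss, frames (1)
pos 2: 4: miss, frames (1 4)
pos 3: 3: miss, frames (1 4 3)
pos 4: 1: hit
pos 5: 5: miss, frames (1 4 3 5)
pos 6: 1: hit
pos 7: 3: hit
pos 8: 1: hit
pos 9: 5: hit
pos 10: 3: hit
pos 11: 1: hit
pos 12: 3: hit
pos 13: 1: hit
pos 14: 2: miss, evict 4, frames (1 3 5 2)
At position 14, page 4 is evicted.

4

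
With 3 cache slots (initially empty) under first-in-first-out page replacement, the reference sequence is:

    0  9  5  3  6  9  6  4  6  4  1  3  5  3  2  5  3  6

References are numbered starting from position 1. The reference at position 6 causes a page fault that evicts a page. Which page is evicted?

5

pos 1: 0 -> miss, frames [0]
pos 2: 9 -> miss, frames [0, 9]
pos 3: 5 -> miss, frames [0, 9, 5]
pos 4: 3 -> miss, evict 0, frames [9, 5, 3]
pos 5: 6 -> miss, evict 9, frames [5, 3, 6]
pos 6: 9 -> miss, evict 5, frames [3, 6, 9]
At position 6, page 5 is evicted.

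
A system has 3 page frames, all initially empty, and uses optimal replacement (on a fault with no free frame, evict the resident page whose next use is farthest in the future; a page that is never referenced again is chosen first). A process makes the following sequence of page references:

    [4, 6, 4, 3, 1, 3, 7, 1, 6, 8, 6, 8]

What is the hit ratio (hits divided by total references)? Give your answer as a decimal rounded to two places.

0.50

4: fault, frames (4)
6: fault, frames (4 6)
4: hit
3: fault, frames (4 6 3)
1: fault, evict 4, frames (6 3 1)
3: hit
7: fault, evict 3, frames (6 1 7)
1: hit
6: hit
8: fault, evict 7, frames (6 1 8)
6: hit
8: hit
Hits: 6 of 12 references → 6/12 = 0.5000.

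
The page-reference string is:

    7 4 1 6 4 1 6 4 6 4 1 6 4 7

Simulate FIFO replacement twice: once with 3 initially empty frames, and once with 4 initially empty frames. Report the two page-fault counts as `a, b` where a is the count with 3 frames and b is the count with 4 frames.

5, 4

3 frames: F F F F . . . . . . . . . F → 5 faults.
4 frames: F F F F . . . . . . . . . . → 4 faults.
4 < 5: adding a frame reduced faults, as is typical.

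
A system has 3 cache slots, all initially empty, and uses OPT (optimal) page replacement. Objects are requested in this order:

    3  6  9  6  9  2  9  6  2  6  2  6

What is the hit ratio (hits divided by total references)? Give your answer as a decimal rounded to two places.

0.67

3: miss, frames (3)
6: miss, frames (3 6)
9: miss, frames (3 6 9)
6: hit
9: hit
2: miss, evict 3, frames (6 9 2)
9: hit
6: hit
2: hit
6: hit
2: hit
6: hit
Hits: 8 of 12 references → 8/12 = 0.6667.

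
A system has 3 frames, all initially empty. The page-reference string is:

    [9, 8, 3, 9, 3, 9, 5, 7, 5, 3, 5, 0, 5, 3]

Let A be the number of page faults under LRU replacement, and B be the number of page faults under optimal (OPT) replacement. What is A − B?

1

Under LRU: F F F . . . F F . F . F . . → 7 faults.
Under OPT: F F F . . . F F . . . F . . → 6 faults.
A − B = 7 − 6 = 1.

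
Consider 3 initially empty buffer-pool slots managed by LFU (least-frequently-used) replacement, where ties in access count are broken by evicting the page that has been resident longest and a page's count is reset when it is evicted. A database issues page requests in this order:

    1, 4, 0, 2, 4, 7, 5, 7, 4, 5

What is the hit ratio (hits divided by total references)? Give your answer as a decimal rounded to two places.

1 -> fault, frames {1}
4 -> fault, frames {1,4}
0 -> fault, frames {1,4,0}
2 -> fault, evict 1, frames {4,0,2}
4 -> hit
7 -> fault, evict 0, frames {4,2,7}
5 -> fault, evict 2, frames {4,7,5}
7 -> hit
4 -> hit
5 -> hit
Hits: 4 of 10 references → 4/10 = 0.4000.

0.40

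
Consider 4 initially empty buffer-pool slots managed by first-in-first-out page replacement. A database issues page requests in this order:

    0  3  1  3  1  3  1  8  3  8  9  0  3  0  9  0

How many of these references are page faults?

0 → fault, frames [0]
3 → fault, frames [0, 3]
1 → fault, frames [0, 3, 1]
3 → hit
1 → hit
3 → hit
1 → hit
8 → fault, frames [0, 3, 1, 8]
3 → hit
8 → hit
9 → fault, evict 0, frames [3, 1, 8, 9]
0 → fault, evict 3, frames [1, 8, 9, 0]
3 → fault, evict 1, frames [8, 9, 0, 3]
0 → hit
9 → hit
0 → hit
Page faults: 7.

7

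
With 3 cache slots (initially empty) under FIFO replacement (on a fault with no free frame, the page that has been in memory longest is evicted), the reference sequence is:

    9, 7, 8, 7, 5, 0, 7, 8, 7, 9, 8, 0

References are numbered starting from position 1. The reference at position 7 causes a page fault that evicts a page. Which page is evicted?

pos 1: 9: fault, frames [9]
pos 2: 7: fault, frames [9, 7]
pos 3: 8: fault, frames [9, 7, 8]
pos 4: 7: hit
pos 5: 5: fault, evict 9, frames [7, 8, 5]
pos 6: 0: fault, evict 7, frames [8, 5, 0]
pos 7: 7: fault, evict 8, frames [5, 0, 7]
At position 7, page 8 is evicted.

8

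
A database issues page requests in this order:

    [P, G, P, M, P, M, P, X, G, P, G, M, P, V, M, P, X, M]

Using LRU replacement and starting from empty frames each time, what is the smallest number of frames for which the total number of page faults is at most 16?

2

f=1: 18 faults
f=2: 13 faults
f=3: 8 faults
f=4: 6 faults
f=5: 5 faults
Smallest f with faults ≤ 16 is 2.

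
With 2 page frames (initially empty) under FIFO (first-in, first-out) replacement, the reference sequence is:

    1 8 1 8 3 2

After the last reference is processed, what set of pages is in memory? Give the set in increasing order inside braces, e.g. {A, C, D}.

1: fault, frames {1}
8: fault, frames {1,8}
1: hit
8: hit
3: fault, evict 1, frames {8,3}
2: fault, evict 8, frames {3,2}

{2, 3}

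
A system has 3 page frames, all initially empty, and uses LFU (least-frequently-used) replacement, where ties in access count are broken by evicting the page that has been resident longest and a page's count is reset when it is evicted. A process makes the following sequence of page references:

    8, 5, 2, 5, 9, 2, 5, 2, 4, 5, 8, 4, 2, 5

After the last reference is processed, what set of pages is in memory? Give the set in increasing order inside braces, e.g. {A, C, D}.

8 -> fault, frames {8}
5 -> fault, frames {8,5}
2 -> fault, frames {8,5,2}
5 -> hit
9 -> fault, evict 8, frames {5,2,9}
2 -> hit
5 -> hit
2 -> hit
4 -> fault, evict 9, frames {5,2,4}
5 -> hit
8 -> fault, evict 4, frames {5,2,8}
4 -> fault, evict 8, frames {5,2,4}
2 -> hit
5 -> hit

{2, 4, 5}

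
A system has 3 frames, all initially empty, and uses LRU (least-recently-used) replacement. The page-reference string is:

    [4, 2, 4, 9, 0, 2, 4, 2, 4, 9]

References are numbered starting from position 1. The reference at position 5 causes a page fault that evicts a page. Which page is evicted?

pos 1: 4 -> miss, frames [4]
pos 2: 2 -> miss, frames [4, 2]
pos 3: 4 -> hit
pos 4: 9 -> miss, frames [2, 4, 9]
pos 5: 0 -> miss, evict 2, frames [4, 9, 0]
At position 5, page 2 is evicted.

2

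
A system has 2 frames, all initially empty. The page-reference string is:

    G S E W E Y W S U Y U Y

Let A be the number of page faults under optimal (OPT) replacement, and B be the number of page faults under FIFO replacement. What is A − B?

Under OPT: F F F F . F . F F . . . → 7 faults.
Under FIFO: F F F F . F . F F F . . → 8 faults.
A − B = 7 − 8 = -1.

-1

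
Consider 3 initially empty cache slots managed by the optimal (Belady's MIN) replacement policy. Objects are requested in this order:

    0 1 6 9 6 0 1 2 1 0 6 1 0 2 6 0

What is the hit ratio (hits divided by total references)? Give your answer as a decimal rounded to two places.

0 → miss, frames {0}
1 → miss, frames {0,1}
6 → miss, frames {0,1,6}
9 → miss, evict 1, frames {0,6,9}
6 → hit
0 → hit
1 → miss, evict 9, frames {0,6,1}
2 → miss, evict 6, frames {0,1,2}
1 → hit
0 → hit
6 → miss, evict 2, frames {0,1,6}
1 → hit
0 → hit
2 → miss, evict 1, frames {0,6,2}
6 → hit
0 → hit
Hits: 8 of 16 references → 8/16 = 0.5000.

0.50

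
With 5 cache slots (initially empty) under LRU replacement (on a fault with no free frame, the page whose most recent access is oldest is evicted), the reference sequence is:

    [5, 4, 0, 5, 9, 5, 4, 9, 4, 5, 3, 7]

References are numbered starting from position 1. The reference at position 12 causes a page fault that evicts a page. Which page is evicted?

0

pos 1: 5: fault, frames (5)
pos 2: 4: fault, frames (5 4)
pos 3: 0: fault, frames (5 4 0)
pos 4: 5: hit
pos 5: 9: fault, frames (4 0 5 9)
pos 6: 5: hit
pos 7: 4: hit
pos 8: 9: hit
pos 9: 4: hit
pos 10: 5: hit
pos 11: 3: fault, frames (0 9 4 5 3)
pos 12: 7: fault, evict 0, frames (9 4 5 3 7)
At position 12, page 0 is evicted.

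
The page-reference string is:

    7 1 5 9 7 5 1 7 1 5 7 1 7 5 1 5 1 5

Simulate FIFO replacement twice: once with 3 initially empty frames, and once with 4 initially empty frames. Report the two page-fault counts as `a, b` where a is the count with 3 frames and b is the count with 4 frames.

3 frames: F F F F F . F . . F . . . . . . . . → 7 faults.
4 frames: F F F F . . . . . . . . . . . . . . → 4 faults.
4 < 7: adding a frame reduced faults, as is typical.

7, 4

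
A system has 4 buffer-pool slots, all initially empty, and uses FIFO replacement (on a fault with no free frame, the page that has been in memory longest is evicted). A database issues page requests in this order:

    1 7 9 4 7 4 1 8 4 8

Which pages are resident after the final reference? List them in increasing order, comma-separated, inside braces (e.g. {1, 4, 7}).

{4, 7, 8, 9}

1: miss, frames [1]
7: miss, frames [1, 7]
9: miss, frames [1, 7, 9]
4: miss, frames [1, 7, 9, 4]
7: hit
4: hit
1: hit
8: miss, evict 1, frames [7, 9, 4, 8]
4: hit
8: hit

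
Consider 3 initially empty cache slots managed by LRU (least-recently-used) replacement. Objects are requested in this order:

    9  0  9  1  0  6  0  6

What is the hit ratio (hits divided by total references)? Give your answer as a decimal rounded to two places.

0.50

9 → fault, frames (9)
0 → fault, frames (9 0)
9 → hit
1 → fault, frames (0 9 1)
0 → hit
6 → fault, evict 9, frames (1 0 6)
0 → hit
6 → hit
Hits: 4 of 8 references → 4/8 = 0.5000.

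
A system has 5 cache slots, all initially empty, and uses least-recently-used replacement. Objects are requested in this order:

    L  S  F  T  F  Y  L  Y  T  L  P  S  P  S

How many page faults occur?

L → miss, frames (L)
S → miss, frames (L S)
F → miss, frames (L S F)
T → miss, frames (L S F T)
F → hit
Y → miss, frames (L S T F Y)
L → hit
Y → hit
T → hit
L → hit
P → miss, evict S, frames (F Y T L P)
S → miss, evict F, frames (Y T L P S)
P → hit
S → hit
Page faults: 7.

7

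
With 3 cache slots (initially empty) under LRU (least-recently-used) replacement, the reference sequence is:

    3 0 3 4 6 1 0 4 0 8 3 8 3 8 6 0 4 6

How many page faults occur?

12

3 → miss, frames [3]
0 → miss, frames [3, 0]
3 → hit
4 → miss, frames [0, 3, 4]
6 → miss, evict 0, frames [3, 4, 6]
1 → miss, evict 3, frames [4, 6, 1]
0 → miss, evict 4, frames [6, 1, 0]
4 → miss, evict 6, frames [1, 0, 4]
0 → hit
8 → miss, evict 1, frames [4, 0, 8]
3 → miss, evict 4, frames [0, 8, 3]
8 → hit
3 → hit
8 → hit
6 → miss, evict 0, frames [3, 8, 6]
0 → miss, evict 3, frames [8, 6, 0]
4 → miss, evict 8, frames [6, 0, 4]
6 → hit
Page faults: 12.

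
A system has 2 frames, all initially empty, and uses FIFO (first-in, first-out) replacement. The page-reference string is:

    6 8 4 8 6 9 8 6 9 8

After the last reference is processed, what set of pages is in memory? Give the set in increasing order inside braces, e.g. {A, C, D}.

{8, 9}

6 → fault, frames [6]
8 → fault, frames [6, 8]
4 → fault, evict 6, frames [8, 4]
8 → hit
6 → fault, evict 8, frames [4, 6]
9 → fault, evict 4, frames [6, 9]
8 → fault, evict 6, frames [9, 8]
6 → fault, evict 9, frames [8, 6]
9 → fault, evict 8, frames [6, 9]
8 → fault, evict 6, frames [9, 8]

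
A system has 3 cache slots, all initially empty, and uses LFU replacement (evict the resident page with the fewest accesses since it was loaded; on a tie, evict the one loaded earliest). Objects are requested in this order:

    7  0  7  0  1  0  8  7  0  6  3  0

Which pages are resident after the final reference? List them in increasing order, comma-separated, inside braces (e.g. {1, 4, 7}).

{0, 3, 7}

7 → fault, frames {7}
0 → fault, frames {7,0}
7 → hit
0 → hit
1 → fault, frames {7,0,1}
0 → hit
8 → fault, evict 1, frames {7,0,8}
7 → hit
0 → hit
6 → fault, evict 8, frames {7,0,6}
3 → fault, evict 6, frames {7,0,3}
0 → hit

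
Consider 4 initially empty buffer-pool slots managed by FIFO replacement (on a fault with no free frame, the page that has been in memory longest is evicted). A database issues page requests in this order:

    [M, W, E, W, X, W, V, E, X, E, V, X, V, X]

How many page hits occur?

9

M -> miss, frames [M]
W -> miss, frames [M, W]
E -> miss, frames [M, W, E]
W -> hit
X -> miss, frames [M, W, E, X]
W -> hit
V -> miss, evict M, frames [W, E, X, V]
E -> hit
X -> hit
E -> hit
V -> hit
X -> hit
V -> hit
X -> hit
Hits: 9.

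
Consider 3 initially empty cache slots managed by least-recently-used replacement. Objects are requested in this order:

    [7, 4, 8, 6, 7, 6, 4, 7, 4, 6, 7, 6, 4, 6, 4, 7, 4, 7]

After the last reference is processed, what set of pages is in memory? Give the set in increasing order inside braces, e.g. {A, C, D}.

7 → miss, frames (7)
4 → miss, frames (7 4)
8 → miss, frames (7 4 8)
6 → miss, evict 7, frames (4 8 6)
7 → miss, evict 4, frames (8 6 7)
6 → hit
4 → miss, evict 8, frames (7 6 4)
7 → hit
4 → hit
6 → hit
7 → hit
6 → hit
4 → hit
6 → hit
4 → hit
7 → hit
4 → hit
7 → hit

{4, 6, 7}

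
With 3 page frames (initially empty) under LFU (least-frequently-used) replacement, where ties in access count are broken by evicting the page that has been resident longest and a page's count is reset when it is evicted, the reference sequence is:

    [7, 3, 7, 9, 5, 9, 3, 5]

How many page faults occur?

6

7 → fault, frames (7)
3 → fault, frames (7 3)
7 → hit
9 → fault, frames (7 3 9)
5 → fault, evict 3, frames (7 9 5)
9 → hit
3 → fault, evict 5, frames (7 9 3)
5 → fault, evict 3, frames (7 9 5)
Page faults: 6.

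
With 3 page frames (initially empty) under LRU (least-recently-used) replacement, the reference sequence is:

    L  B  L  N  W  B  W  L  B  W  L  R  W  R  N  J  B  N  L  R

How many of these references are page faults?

L: fault, frames [L]
B: fault, frames [L, B]
L: hit
N: fault, frames [B, L, N]
W: fault, evict B, frames [L, N, W]
B: fault, evict L, frames [N, W, B]
W: hit
L: fault, evict N, frames [B, W, L]
B: hit
W: hit
L: hit
R: fault, evict B, frames [W, L, R]
W: hit
R: hit
N: fault, evict L, frames [W, R, N]
J: fault, evict W, frames [R, N, J]
B: fault, evict R, frames [N, J, B]
N: hit
L: fault, evict J, frames [B, N, L]
R: fault, evict B, frames [N, L, R]
Page faults: 12.

12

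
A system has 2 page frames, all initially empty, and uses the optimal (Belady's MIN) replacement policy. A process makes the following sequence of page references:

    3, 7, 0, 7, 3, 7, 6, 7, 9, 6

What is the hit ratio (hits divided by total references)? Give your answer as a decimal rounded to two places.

3 → fault, frames [3]
7 → fault, frames [3, 7]
0 → fault, evict 3, frames [7, 0]
7 → hit
3 → fault, evict 0, frames [7, 3]
7 → hit
6 → fault, evict 3, frames [7, 6]
7 → hit
9 → fault, evict 7, frames [6, 9]
6 → hit
Hits: 4 of 10 references → 4/10 = 0.4000.

0.40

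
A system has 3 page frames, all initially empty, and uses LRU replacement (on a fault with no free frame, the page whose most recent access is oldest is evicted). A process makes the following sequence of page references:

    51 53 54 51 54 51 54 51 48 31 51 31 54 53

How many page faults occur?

51: miss, frames [51]
53: miss, frames [51, 53]
54: miss, frames [51, 53, 54]
51: hit
54: hit
51: hit
54: hit
51: hit
48: miss, evict 53, frames [54, 51, 48]
31: miss, evict 54, frames [51, 48, 31]
51: hit
31: hit
54: miss, evict 48, frames [51, 31, 54]
53: miss, evict 51, frames [31, 54, 53]
Page faults: 7.

7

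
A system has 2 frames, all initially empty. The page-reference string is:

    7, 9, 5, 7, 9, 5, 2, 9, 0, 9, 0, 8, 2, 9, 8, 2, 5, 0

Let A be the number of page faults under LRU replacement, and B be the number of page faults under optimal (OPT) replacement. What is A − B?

5

Under LRU: F F F F F F F F F . . F F F F F F F → 16 faults.
Under OPT: F F F . F . F . F . . F F . F . F F → 11 faults.
A − B = 16 − 11 = 5.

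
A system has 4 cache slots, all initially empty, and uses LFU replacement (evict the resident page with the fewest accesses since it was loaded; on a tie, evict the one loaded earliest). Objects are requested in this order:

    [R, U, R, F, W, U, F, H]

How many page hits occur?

R -> fault, frames [R]
U -> fault, frames [R, U]
R -> hit
F -> fault, frames [R, U, F]
W -> fault, frames [R, U, F, W]
U -> hit
F -> hit
H -> fault, evict W, frames [R, U, F, H]
Hits: 3.

3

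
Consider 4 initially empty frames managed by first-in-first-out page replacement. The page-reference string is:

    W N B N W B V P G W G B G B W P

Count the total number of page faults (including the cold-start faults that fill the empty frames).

8

W → fault, frames [W]
N → fault, frames [W, N]
B → fault, frames [W, N, B]
N → hit
W → hit
B → hit
V → fault, frames [W, N, B, V]
P → fault, evict W, frames [N, B, V, P]
G → fault, evict N, frames [B, V, P, G]
W → fault, evict B, frames [V, P, G, W]
G → hit
B → fault, evict V, frames [P, G, W, B]
G → hit
B → hit
W → hit
P → hit
Page faults: 8.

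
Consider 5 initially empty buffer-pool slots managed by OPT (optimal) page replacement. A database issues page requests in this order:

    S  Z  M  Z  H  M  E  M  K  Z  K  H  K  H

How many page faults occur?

6

S: miss, frames (S)
Z: miss, frames (S Z)
M: miss, frames (S Z M)
Z: hit
H: miss, frames (S Z M H)
M: hit
E: miss, frames (S Z M H E)
M: hit
K: miss, evict E, frames (S Z M H K)
Z: hit
K: hit
H: hit
K: hit
H: hit
Page faults: 6.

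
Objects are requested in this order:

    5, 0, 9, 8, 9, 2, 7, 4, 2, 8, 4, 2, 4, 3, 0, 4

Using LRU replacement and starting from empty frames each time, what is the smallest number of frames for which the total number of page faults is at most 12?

f=1: 16 faults
f=2: 14 faults
f=3: 10 faults
f=4: 10 faults
f=5: 9 faults
f=6: 9 faults
f=7: 8 faults
f=8: 8 faults
Smallest f with faults ≤ 12 is 3.

3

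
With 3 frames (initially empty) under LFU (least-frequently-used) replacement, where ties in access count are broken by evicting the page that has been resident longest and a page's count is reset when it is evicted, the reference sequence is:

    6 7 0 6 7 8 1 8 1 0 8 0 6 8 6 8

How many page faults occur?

11

6: miss, frames (6)
7: miss, frames (6 7)
0: miss, frames (6 7 0)
6: hit
7: hit
8: miss, evict 0, frames (6 7 8)
1: miss, evict 8, frames (6 7 1)
8: miss, evict 1, frames (6 7 8)
1: miss, evict 8, frames (6 7 1)
0: miss, evict 1, frames (6 7 0)
8: miss, evict 0, frames (6 7 8)
0: miss, evict 8, frames (6 7 0)
6: hit
8: miss, evict 0, frames (6 7 8)
6: hit
8: hit
Page faults: 11.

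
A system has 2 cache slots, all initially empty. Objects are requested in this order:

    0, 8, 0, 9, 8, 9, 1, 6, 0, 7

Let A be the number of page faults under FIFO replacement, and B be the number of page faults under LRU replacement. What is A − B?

Under FIFO: F F . F . . F F F F → 7 faults.
Under LRU: F F . F F . F F F F → 8 faults.
A − B = 7 − 8 = -1.

-1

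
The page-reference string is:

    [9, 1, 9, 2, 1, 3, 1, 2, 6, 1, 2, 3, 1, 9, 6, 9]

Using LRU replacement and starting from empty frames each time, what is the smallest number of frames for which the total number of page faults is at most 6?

f=1: 16 faults
f=2: 13 faults
f=3: 8 faults
f=4: 7 faults
f=5: 5 faults
Smallest f with faults ≤ 6 is 5.

5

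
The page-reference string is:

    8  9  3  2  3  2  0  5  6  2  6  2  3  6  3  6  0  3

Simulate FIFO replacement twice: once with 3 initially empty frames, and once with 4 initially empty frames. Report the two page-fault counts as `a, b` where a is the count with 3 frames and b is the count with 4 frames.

3 frames: F F F F . . F F F F . . F . . . F . → 10 faults.
4 frames: F F F F . . F F F . . . F . . . . . → 8 faults.
8 < 10: adding a frame reduced faults, as is typical.

10, 8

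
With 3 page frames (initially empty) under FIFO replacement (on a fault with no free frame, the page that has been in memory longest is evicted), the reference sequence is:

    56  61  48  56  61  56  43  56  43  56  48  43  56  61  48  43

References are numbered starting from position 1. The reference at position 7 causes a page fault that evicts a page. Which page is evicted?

56

pos 1: 56 -> miss, frames [56]
pos 2: 61 -> miss, frames [56, 61]
pos 3: 48 -> miss, frames [56, 61, 48]
pos 4: 56 -> hit
pos 5: 61 -> hit
pos 6: 56 -> hit
pos 7: 43 -> miss, evict 56, frames [61, 48, 43]
At position 7, page 56 is evicted.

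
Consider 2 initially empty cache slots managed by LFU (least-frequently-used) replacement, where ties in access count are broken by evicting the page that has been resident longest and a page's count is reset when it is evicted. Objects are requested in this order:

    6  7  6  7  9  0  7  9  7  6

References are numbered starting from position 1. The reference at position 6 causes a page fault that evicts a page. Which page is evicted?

pos 1: 6 -> miss, frames {6}
pos 2: 7 -> miss, frames {6,7}
pos 3: 6 -> hit
pos 4: 7 -> hit
pos 5: 9 -> miss, evict 6, frames {7,9}
pos 6: 0 -> miss, evict 9, frames {7,0}
At position 6, page 9 is evicted.

9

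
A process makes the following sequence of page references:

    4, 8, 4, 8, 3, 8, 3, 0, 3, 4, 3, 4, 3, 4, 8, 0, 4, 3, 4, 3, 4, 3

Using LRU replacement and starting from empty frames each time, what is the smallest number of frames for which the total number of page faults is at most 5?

f=1: 22 faults
f=2: 9 faults
f=3: 8 faults
f=4: 4 faults
Smallest f with faults ≤ 5 is 4.

4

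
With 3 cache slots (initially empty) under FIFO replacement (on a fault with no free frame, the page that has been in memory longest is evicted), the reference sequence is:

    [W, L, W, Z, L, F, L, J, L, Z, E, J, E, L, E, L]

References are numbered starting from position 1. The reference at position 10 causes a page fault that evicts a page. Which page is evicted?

F

pos 1: W -> miss, frames {W}
pos 2: L -> miss, frames {W,L}
pos 3: W -> hit
pos 4: Z -> miss, frames {W,L,Z}
pos 5: L -> hit
pos 6: F -> miss, evict W, frames {L,Z,F}
pos 7: L -> hit
pos 8: J -> miss, evict L, frames {Z,F,J}
pos 9: L -> miss, evict Z, frames {F,J,L}
pos 10: Z -> miss, evict F, frames {J,L,Z}
At position 10, page F is evicted.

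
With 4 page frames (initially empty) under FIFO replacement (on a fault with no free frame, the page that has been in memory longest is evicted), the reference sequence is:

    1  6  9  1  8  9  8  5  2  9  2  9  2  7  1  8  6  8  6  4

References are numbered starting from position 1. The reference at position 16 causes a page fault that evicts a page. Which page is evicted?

5

pos 1: 1 -> fault, frames [1]
pos 2: 6 -> fault, frames [1, 6]
pos 3: 9 -> fault, frames [1, 6, 9]
pos 4: 1 -> hit
pos 5: 8 -> fault, frames [1, 6, 9, 8]
pos 6: 9 -> hit
pos 7: 8 -> hit
pos 8: 5 -> fault, evict 1, frames [6, 9, 8, 5]
pos 9: 2 -> fault, evict 6, frames [9, 8, 5, 2]
pos 10: 9 -> hit
pos 11: 2 -> hit
pos 12: 9 -> hit
pos 13: 2 -> hit
pos 14: 7 -> fault, evict 9, frames [8, 5, 2, 7]
pos 15: 1 -> fault, evict 8, frames [5, 2, 7, 1]
pos 16: 8 -> fault, evict 5, frames [2, 7, 1, 8]
At position 16, page 5 is evicted.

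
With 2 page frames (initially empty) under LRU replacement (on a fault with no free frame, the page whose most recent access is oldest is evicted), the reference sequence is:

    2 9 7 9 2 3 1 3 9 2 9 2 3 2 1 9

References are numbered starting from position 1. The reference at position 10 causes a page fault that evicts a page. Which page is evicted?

pos 1: 2: fault, frames [2]
pos 2: 9: fault, frames [2, 9]
pos 3: 7: fault, evict 2, frames [9, 7]
pos 4: 9: hit
pos 5: 2: fault, evict 7, frames [9, 2]
pos 6: 3: fault, evict 9, frames [2, 3]
pos 7: 1: fault, evict 2, frames [3, 1]
pos 8: 3: hit
pos 9: 9: fault, evict 1, frames [3, 9]
pos 10: 2: fault, evict 3, frames [9, 2]
At position 10, page 3 is evicted.

3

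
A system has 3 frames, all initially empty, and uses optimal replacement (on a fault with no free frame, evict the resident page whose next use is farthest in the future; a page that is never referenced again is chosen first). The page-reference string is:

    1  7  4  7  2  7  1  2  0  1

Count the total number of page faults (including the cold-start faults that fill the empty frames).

5

1 -> fault, frames (1)
7 -> fault, frames (1 7)
4 -> fault, frames (1 7 4)
7 -> hit
2 -> fault, evict 4, frames (1 7 2)
7 -> hit
1 -> hit
2 -> hit
0 -> fault, evict 2, frames (1 7 0)
1 -> hit
Page faults: 5.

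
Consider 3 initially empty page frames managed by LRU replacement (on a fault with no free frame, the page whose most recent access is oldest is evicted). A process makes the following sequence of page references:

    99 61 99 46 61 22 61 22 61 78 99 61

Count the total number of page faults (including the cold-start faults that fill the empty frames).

99: fault, frames {99}
61: fault, frames {99,61}
99: hit
46: fault, frames {61,99,46}
61: hit
22: fault, evict 99, frames {46,61,22}
61: hit
22: hit
61: hit
78: fault, evict 46, frames {22,61,78}
99: fault, evict 22, frames {61,78,99}
61: hit
Page faults: 6.

6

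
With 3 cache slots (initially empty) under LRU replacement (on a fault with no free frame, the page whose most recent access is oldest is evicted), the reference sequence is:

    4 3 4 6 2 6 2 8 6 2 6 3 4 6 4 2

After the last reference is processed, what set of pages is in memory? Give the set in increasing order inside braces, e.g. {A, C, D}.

4 -> fault, frames {4}
3 -> fault, frames {4,3}
4 -> hit
6 -> fault, frames {3,4,6}
2 -> fault, evict 3, frames {4,6,2}
6 -> hit
2 -> hit
8 -> fault, evict 4, frames {6,2,8}
6 -> hit
2 -> hit
6 -> hit
3 -> fault, evict 8, frames {2,6,3}
4 -> fault, evict 2, frames {6,3,4}
6 -> hit
4 -> hit
2 -> fault, evict 3, frames {6,4,2}

{2, 4, 6}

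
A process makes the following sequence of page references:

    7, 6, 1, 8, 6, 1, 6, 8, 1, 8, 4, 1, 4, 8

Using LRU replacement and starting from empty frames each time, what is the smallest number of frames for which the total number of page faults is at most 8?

f=1: 14 faults
f=2: 11 faults
f=3: 5 faults
f=4: 5 faults
f=5: 5 faults
Smallest f with faults ≤ 8 is 3.

3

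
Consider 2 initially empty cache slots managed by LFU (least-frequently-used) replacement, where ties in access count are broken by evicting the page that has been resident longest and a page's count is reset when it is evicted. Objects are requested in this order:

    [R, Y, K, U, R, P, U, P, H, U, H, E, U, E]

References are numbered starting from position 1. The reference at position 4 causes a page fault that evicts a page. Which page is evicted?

Y

pos 1: R: fault, frames (R)
pos 2: Y: fault, frames (R Y)
pos 3: K: fault, evict R, frames (Y K)
pos 4: U: fault, evict Y, frames (K U)
At position 4, page Y is evicted.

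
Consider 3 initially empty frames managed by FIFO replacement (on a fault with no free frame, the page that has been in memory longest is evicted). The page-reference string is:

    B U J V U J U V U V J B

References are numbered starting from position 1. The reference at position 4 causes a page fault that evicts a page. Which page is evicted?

pos 1: B -> miss, frames {B}
pos 2: U -> miss, frames {B,U}
pos 3: J -> miss, frames {B,U,J}
pos 4: V -> miss, evict B, frames {U,J,V}
At position 4, page B is evicted.

B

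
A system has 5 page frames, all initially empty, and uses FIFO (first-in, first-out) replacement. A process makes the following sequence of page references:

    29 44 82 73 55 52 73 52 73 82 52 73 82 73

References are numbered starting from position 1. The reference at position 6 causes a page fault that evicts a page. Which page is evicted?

pos 1: 29 → miss, frames {29}
pos 2: 44 → miss, frames {29,44}
pos 3: 82 → miss, frames {29,44,82}
pos 4: 73 → miss, frames {29,44,82,73}
pos 5: 55 → miss, frames {29,44,82,73,55}
pos 6: 52 → miss, evict 29, frames {44,82,73,55,52}
At position 6, page 29 is evicted.

29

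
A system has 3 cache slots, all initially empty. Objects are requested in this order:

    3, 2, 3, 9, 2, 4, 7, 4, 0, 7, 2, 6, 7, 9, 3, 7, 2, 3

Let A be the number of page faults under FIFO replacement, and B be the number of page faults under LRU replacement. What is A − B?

Under FIFO: F F . F . F F . F . F F F F F . F . → 12 faults.
Under LRU: F F . F . F F . F . F F . F F . F . → 11 faults.
A − B = 12 − 11 = 1.

1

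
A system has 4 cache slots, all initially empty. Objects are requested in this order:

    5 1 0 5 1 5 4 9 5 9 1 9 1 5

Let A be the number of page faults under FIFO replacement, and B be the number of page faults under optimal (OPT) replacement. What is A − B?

Under FIFO: F F F . . . F F F . F . . . → 7 faults.
Under OPT: F F F . . . F F . . . . . . → 5 faults.
A − B = 7 − 5 = 2.

2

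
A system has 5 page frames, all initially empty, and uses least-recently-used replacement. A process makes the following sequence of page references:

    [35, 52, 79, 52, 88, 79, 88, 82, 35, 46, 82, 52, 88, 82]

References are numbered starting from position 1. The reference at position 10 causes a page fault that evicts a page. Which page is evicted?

pos 1: 35 -> fault, frames [35]
pos 2: 52 -> fault, frames [35, 52]
pos 3: 79 -> fault, frames [35, 52, 79]
pos 4: 52 -> hit
pos 5: 88 -> fault, frames [35, 79, 52, 88]
pos 6: 79 -> hit
pos 7: 88 -> hit
pos 8: 82 -> fault, frames [35, 52, 79, 88, 82]
pos 9: 35 -> hit
pos 10: 46 -> fault, evict 52, frames [79, 88, 82, 35, 46]
At position 10, page 52 is evicted.

52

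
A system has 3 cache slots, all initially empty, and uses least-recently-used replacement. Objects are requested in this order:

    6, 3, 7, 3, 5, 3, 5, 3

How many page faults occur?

6: fault, frames (6)
3: fault, frames (6 3)
7: fault, frames (6 3 7)
3: hit
5: fault, evict 6, frames (7 3 5)
3: hit
5: hit
3: hit
Page faults: 4.

4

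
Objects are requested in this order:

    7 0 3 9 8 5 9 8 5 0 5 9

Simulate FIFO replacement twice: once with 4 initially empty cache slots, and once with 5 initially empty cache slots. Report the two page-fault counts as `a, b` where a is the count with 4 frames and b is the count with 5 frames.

7, 6

4 frames: F F F F F F . . . F . . → 7 faults.
5 frames: F F F F F F . . . . . . → 6 faults.
6 < 7: adding a frame reduced faults, as is typical.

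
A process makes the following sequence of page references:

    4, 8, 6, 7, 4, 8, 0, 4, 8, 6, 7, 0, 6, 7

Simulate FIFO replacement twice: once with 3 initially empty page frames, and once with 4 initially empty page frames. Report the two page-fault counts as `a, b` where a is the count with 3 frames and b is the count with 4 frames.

3 frames: F F F F F F F . . F F . . . → 9 faults.
4 frames: F F F F . . F F F F F F . . → 10 faults.
10 > 9: adding a frame increased faults — Belady's anomaly.

9, 10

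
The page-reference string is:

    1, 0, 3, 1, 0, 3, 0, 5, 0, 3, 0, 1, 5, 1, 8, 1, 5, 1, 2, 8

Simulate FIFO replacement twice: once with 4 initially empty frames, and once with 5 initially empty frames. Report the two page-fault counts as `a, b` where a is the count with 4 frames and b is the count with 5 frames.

4 frames: F F F . . . . F . . . . . . F F . . F . → 7 faults.
5 frames: F F F . . . . F . . . . . . F . . . F . → 6 faults.
6 < 7: adding a frame reduced faults, as is typical.

7, 6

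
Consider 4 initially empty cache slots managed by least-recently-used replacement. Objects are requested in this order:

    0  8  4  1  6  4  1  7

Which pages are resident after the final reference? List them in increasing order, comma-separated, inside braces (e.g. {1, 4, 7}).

{1, 4, 6, 7}

0: miss, frames (0)
8: miss, frames (0 8)
4: miss, frames (0 8 4)
1: miss, frames (0 8 4 1)
6: miss, evict 0, frames (8 4 1 6)
4: hit
1: hit
7: miss, evict 8, frames (6 4 1 7)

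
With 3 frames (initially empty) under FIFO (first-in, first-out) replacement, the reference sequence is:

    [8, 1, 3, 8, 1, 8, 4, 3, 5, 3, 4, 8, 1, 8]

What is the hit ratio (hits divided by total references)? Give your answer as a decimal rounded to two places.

8 → miss, frames (8)
1 → miss, frames (8 1)
3 → miss, frames (8 1 3)
8 → hit
1 → hit
8 → hit
4 → miss, evict 8, frames (1 3 4)
3 → hit
5 → miss, evict 1, frames (3 4 5)
3 → hit
4 → hit
8 → miss, evict 3, frames (4 5 8)
1 → miss, evict 4, frames (5 8 1)
8 → hit
Hits: 7 of 14 references → 7/14 = 0.5000.

0.50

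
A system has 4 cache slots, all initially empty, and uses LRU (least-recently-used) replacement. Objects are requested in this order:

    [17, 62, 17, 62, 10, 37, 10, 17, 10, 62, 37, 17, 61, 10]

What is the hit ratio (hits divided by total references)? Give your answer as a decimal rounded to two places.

0.57

17 → miss, frames {17}
62 → miss, frames {17,62}
17 → hit
62 → hit
10 → miss, frames {17,62,10}
37 → miss, frames {17,62,10,37}
10 → hit
17 → hit
10 → hit
62 → hit
37 → hit
17 → hit
61 → miss, evict 10, frames {62,37,17,61}
10 → miss, evict 62, frames {37,17,61,10}
Hits: 8 of 14 references → 8/14 = 0.5714.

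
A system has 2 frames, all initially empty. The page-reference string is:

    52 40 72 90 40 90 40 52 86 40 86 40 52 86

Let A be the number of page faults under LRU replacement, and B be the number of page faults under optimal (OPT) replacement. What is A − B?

Under LRU: F F F F F . . F F F . . F F → 10 faults.
Under OPT: F F F F . . . F F . . . F . → 7 faults.
A − B = 10 − 7 = 3.

3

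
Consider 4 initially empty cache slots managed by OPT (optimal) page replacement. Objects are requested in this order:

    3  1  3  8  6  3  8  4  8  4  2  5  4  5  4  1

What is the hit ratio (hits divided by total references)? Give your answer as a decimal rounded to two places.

3: miss, frames {3}
1: miss, frames {3,1}
3: hit
8: miss, frames {3,1,8}
6: miss, frames {3,1,8,6}
3: hit
8: hit
4: miss, evict 6, frames {3,1,8,4}
8: hit
4: hit
2: miss, evict 8, frames {3,1,4,2}
5: miss, evict 2, frames {3,1,4,5}
4: hit
5: hit
4: hit
1: hit
Hits: 9 of 16 references → 9/16 = 0.5625.

0.56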